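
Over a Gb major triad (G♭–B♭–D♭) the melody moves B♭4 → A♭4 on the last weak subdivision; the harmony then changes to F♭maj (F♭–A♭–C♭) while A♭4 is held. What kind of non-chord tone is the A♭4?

The harmony at that moment is G♭ major triad (G♭, B♭, D♭); A♭4 is not a chord tone.
It is approached by step down from B♭4 and then sustained as the same pitch into the next harmony.
Arriving early and becoming a chord tone when the harmony changes — an anticipation.

A♭4 is an anticipation.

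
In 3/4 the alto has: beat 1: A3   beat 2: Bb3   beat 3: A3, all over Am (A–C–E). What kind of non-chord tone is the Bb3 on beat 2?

The harmony at that moment is A minor triad (A, C, E); Bb3 is not a chord tone.
It is approached by step up from A3 and left by step down to A3.
Step away and step back to the same note — a neighbor tone (upper neighbor).

Upper neighbor tone.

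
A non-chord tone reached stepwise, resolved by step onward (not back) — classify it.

Approach: by step. Departure: by step, continuing in the same direction.
Stepwise on both sides with no change of direction means the note fills in the space between two different chord tones — a passing tone. (Had it turned back to its starting note it would be a neighbor tone instead.)

Passing tone.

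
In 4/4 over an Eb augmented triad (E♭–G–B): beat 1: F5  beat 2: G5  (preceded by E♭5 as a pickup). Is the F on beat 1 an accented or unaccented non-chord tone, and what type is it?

Accented passing tone.

The harmony at that moment is E♭ augmented triad (E♭, G, B); F5 is not a chord tone.
It is approached by step up from E♭5 and left by step up to G5.
Step in, step out in the same direction — a passing tone.
It falls on the downbeat, so it is accented.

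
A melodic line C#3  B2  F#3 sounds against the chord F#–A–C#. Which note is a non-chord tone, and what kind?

B2 is an escape tone.

The harmony at that moment is F# minor triad (F#, A, C#); B2 is not a chord tone.
It is approached by step down from C#3 and left by leap up to F#3.
Step in, leap out — an escape tone.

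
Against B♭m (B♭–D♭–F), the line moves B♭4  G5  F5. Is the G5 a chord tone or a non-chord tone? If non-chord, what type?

The harmony at that moment is B♭ minor triad (B♭, D♭, F); G5 is not a chord tone.
It is approached by leap up from B♭4 and left by step down to F5.
Leap in, step out — an appoggiatura.

Non-chord tone — an appoggiatura.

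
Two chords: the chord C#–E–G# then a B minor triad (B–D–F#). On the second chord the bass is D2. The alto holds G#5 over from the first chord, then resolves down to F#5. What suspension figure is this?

4–3 suspension.

At the second chord the bass is D2. The suspended G#5 lies a fourth above the bass; after resolving down by step to F#5, the interval above the bass becomes a third.
Suspension figures are named by those two intervals: 4–3.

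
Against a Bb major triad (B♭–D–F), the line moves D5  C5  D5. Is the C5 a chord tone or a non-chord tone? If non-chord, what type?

Non-chord tone — a neighbor tone.

The harmony at that moment is B♭ major triad (B♭, D, F); C5 is not a chord tone.
It is approached by step down from D5 and left by step up to D5.
Step away and step back to the same note — a neighbor tone (lower neighbor).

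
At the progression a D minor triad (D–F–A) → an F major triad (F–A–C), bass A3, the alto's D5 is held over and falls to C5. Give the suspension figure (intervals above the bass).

4–3 suspension.

At the second chord the bass is A3. The suspended D5 lies a fourth above the bass; after resolving down by step to C5, the interval above the bass becomes a third.
Suspension figures are named by those two intervals: 4–3.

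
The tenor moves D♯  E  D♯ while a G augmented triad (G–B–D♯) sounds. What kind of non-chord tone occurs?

The harmony at that moment is G augmented triad (G, B, D♯); E is not a chord tone.
It is approached by step up from D♯ and left by step down to D♯.
Step away and step back to the same note — a neighbor tone (upper neighbor).

E is a neighbor tone.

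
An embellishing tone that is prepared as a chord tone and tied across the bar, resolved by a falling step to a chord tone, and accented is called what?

Suspension.

Approach: by preparation — the pitch is first a chord tone, then held (tied or repeated) while the harmony changes under it. Departure: down by step. Metric position: strong.
A prepared dissonance that resolves downward by step — a suspension. (The same figure resolving upward would be a retardation.)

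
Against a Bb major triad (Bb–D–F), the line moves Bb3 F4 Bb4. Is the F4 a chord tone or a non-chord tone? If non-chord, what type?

Bb major triad contains Bb, D, F; F is the fifth, so it is a chord tone.

Chord tone (the fifth of Bb major triad).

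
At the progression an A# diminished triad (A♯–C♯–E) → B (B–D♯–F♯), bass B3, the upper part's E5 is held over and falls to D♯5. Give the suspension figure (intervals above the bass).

At the second chord the bass is B3. The suspended E5 lies a fourth above the bass; after resolving down by step to D♯5, the interval above the bass becomes a third.
Suspension figures are named by those two intervals: 4–3.

4–3 suspension.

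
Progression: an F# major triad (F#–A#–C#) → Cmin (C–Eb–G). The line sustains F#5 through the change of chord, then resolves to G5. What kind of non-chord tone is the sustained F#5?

The harmony at that moment is C minor triad (C, Eb, G); F#5 is not a chord tone.
It is held over (the same pitch as the preceding F#5) and left by step up to G5.
Held over from the previous chord and resolving up by step — a retardation.

F#5 is a retardation.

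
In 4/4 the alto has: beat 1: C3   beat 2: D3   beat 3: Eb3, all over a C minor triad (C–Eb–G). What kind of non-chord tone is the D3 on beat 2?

The harmony at that moment is C minor triad (C, Eb, G); D3 is not a chord tone.
It is approached by step up from C3 and left by step up to Eb3.
Step in, step out in the same direction — a passing tone.

Passing tone.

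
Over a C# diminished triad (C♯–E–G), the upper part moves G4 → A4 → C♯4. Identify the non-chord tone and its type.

The harmony at that moment is C♯ diminished triad (C♯, E, G); A4 is not a chord tone.
It is approached by step up from G4 and left by leap down to C♯4.
Step in, leap out — an escape tone.

A4 is an escape tone.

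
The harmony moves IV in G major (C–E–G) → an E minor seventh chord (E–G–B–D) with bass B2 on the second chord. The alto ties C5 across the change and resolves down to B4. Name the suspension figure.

9–8 suspension.

At the second chord the bass is B2. The suspended C5 lies a ninth above the bass; after resolving down by step to B4, the interval above the bass becomes an octave.
Suspension figures are named by those two intervals: 9–8.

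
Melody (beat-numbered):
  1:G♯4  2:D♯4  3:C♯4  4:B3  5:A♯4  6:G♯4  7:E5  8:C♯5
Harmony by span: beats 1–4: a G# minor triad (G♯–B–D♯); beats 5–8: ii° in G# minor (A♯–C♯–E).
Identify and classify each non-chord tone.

C♯4 (beat 3) — passing tone; G♯4 (beat 6) — escape tone.

The harmony at that moment is G♯ minor triad (G♯, B, D♯); C♯4 is not a chord tone.
It is approached by step down from D♯4 and left by step down to B3.
Step in, step out in the same direction — a passing tone.
The harmony at that moment is A♯ diminished triad (A♯, C♯, E); G♯4 is not a chord tone.
It is approached by step down from A♯4 and left by leap up to E5.
Step in, leap out — an escape tone.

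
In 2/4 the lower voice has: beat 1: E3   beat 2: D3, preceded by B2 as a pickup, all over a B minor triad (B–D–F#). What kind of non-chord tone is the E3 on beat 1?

The harmony at that moment is B minor triad (B, D, F#); E3 is not a chord tone.
It is approached by leap up from B2 and left by step down to D3.
Leap in, step out, metrically accented — an appoggiatura.

Appoggiatura.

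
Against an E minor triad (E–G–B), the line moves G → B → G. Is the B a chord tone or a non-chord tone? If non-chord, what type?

E minor triad contains E, G, B; B is the fifth, so it is a chord tone.

Chord tone (the fifth of E minor triad).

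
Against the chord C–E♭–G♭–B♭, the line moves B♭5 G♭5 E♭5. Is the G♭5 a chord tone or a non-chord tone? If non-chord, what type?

C half-diminished seventh chord contains C, E♭, G♭, B♭; G♭ is the fifth, so it is a chord tone.

Chord tone (the fifth of C half-diminished seventh chord).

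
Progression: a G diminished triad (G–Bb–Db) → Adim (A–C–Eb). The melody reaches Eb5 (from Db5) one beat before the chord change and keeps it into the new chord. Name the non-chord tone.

Eb5 is an anticipation.

The harmony at that moment is G diminished triad (G, Bb, Db); Eb5 is not a chord tone.
It is approached by step up from Db5 and then sustained as the same pitch into the next harmony.
Arriving early and becoming a chord tone when the harmony changes — an anticipation.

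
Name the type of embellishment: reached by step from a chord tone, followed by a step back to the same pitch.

Neighbor tone.

Approach: by step. Departure: by step in the opposite direction, back to the starting pitch.
Stepwise on both sides but reversing to return to the same chord tone — a neighbor tone. (Had it continued onward in the same direction it would be a passing tone instead.)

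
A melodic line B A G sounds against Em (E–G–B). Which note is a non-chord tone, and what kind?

A is a passing tone.

The harmony at that moment is E minor triad (E, G, B); A is not a chord tone.
It is approached by step down from B and left by step down to G.
Step in, step out in the same direction — a passing tone.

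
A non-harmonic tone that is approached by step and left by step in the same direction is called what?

Passing tone.

Approach: by step. Departure: by step, continuing in the same direction.
Stepwise on both sides with no change of direction means the note fills in the space between two different chord tones — a passing tone. (Had it turned back to its starting note it would be a neighbor tone instead.)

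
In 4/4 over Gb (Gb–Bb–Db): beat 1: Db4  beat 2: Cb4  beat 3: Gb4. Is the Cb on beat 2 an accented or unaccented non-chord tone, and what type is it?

The harmony at that moment is Gb major triad (Gb, Bb, Db); Cb4 is not a chord tone.
It is approached by step down from Db4 and left by leap up to Gb4.
Step in, leap out — an escape tone.
It falls on a weak beat, so it is unaccented.

Unaccented escape tone.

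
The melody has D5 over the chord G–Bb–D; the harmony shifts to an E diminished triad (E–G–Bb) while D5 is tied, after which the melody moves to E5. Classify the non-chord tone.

D5 is a retardation.

The harmony at that moment is E diminished triad (E, G, Bb); D5 is not a chord tone.
It is held over (the same pitch as the preceding D5) and left by step up to E5.
Held over from the previous chord and resolving up by step — a retardation.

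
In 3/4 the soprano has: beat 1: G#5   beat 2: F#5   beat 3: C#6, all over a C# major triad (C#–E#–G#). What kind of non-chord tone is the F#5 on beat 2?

Escape tone.

The harmony at that moment is C# major triad (C#, E#, G#); F#5 is not a chord tone.
It is approached by step down from G#5 and left by leap up to C#6.
Step in, leap out, on a weak beat — an escape tone.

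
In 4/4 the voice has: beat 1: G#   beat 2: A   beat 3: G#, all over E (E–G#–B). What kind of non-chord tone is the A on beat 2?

The harmony at that moment is E major triad (E, G#, B); A is not a chord tone.
It is approached by step up from G# and left by step down to G#.
Step away and step back to the same note — a neighbor tone (upper neighbor).

Upper neighbor tone.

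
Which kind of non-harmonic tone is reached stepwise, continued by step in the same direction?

Approach: by step. Departure: by step, continuing in the same direction.
Stepwise on both sides with no change of direction means the note fills in the space between two different chord tones — a passing tone. (Had it turned back to its starting note it would be a neighbor tone instead.)

Passing tone.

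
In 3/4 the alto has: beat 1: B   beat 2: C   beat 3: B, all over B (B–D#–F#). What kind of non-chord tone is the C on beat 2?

Upper neighbor tone.

The harmony at that moment is B major triad (B, D#, F#); C is not a chord tone.
It is approached by step up from B and left by step down to B.
Step away and step back to the same note — a neighbor tone (upper neighbor).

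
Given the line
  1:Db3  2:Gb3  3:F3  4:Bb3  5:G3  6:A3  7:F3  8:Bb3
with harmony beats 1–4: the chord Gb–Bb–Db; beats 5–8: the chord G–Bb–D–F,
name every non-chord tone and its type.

F3 (beat 3) — escape tone; A3 (beat 6) — escape tone.

The harmony at that moment is Gb major triad (Gb, Bb, Db); F3 is not a chord tone.
It is approached by step down from Gb3 and left by leap up to Bb3.
Step in, leap out — an escape tone.
The harmony at that moment is G minor seventh chord (G, Bb, D, F); A3 is not a chord tone.
It is approached by step up from G3 and left by leap down to F3.
Step in, leap out — an escape tone.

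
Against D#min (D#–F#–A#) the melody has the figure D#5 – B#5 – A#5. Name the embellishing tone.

The harmony at that moment is D# minor triad (D#, F#, A#); B#5 is not a chord tone.
It is approached by leap up from D#5 and left by step down to A#5.
Leap in, step out — an appoggiatura.

B#5 is an appoggiatura.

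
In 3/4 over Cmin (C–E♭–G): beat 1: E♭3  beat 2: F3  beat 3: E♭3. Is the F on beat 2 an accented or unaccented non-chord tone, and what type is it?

The harmony at that moment is C minor triad (C, E♭, G); F3 is not a chord tone.
It is approached by step up from E♭3 and left by step down to E♭3.
Step away and step back to the same note — a neighbor tone (upper neighbor).
It falls on a weak beat, so it is unaccented.

Unaccented neighbor tone.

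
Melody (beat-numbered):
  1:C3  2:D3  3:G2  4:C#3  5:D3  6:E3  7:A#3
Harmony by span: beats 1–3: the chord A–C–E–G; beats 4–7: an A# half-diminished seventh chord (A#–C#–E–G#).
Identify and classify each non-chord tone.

The harmony at that moment is A minor seventh chord (A, C, E, G); D3 is not a chord tone.
It is approached by step up from C3 and left by leap down to G2.
Step in, leap out — an escape tone.
The harmony at that moment is A# half-diminished seventh chord (A#, C#, E, G#); D3 is not a chord tone.
It is approached by step up from C#3 and left by step up to E3.
Step in, step out in the same direction — a passing tone.

D3 (beat 2) — escape tone; D3 (beat 5) — passing tone.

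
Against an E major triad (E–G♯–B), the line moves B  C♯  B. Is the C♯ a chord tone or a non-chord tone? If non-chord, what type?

Non-chord tone — a neighbor tone.

The harmony at that moment is E major triad (E, G♯, B); C♯ is not a chord tone.
It is approached by step up from B and left by step down to B.
Step away and step back to the same note — a neighbor tone (upper neighbor).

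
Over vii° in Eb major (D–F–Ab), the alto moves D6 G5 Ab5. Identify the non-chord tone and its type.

The harmony at that moment is D diminished triad (D, F, Ab); G5 is not a chord tone.
It is approached by leap down from D6 and left by step up to Ab5.
Leap in, step out — an appoggiatura.

G5 is an appoggiatura.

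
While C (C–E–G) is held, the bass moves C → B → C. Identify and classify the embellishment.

B is a neighbor tone.

The harmony at that moment is C major triad (C, E, G); B is not a chord tone.
It is approached by step down from C and left by step up to C.
Step away and step back to the same note — a neighbor tone (lower neighbor).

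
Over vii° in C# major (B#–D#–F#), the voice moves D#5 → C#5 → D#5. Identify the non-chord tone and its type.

The harmony at that moment is B# diminished triad (B#, D#, F#); C#5 is not a chord tone.
It is approached by step down from D#5 and left by step up to D#5.
Step away and step back to the same note — a neighbor tone (lower neighbor).

C#5 is a neighbor tone.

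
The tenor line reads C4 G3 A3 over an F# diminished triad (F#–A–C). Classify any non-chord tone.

G3 is an appoggiatura.

The harmony at that moment is F# diminished triad (F#, A, C); G3 is not a chord tone.
It is approached by leap down from C4 and left by step up to A3.
Leap in, step out — an appoggiatura.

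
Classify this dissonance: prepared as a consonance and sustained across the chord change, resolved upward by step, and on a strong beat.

Retardation.

Approach: by preparation — the pitch is first a chord tone, then held (tied or repeated) while the harmony changes under it. Departure: up by step. Metric position: strong.
A prepared dissonance that resolves upward by step — a retardation. (The same figure resolving downward would be a suspension.)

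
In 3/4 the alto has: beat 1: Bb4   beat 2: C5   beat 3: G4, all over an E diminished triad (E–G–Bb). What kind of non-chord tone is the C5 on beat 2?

The harmony at that moment is E diminished triad (E, G, Bb); C5 is not a chord tone.
It is approached by step up from Bb4 and left by leap down to G4.
Step in, leap out, on a weak beat — an escape tone.

Escape tone.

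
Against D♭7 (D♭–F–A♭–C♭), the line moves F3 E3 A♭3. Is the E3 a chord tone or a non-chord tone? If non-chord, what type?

The harmony at that moment is D♭ dominant seventh chord (D♭, F, A♭, C♭); E3 is not a chord tone.
It is approached by step down from F3 and left by leap up to A♭3.
Step in, leap out — an escape tone.

Non-chord tone — an escape tone.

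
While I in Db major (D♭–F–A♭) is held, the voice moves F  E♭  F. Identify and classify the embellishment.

E♭ is a neighbor tone.

The harmony at that moment is D♭ major triad (D♭, F, A♭); E♭ is not a chord tone.
It is approached by step down from F and left by step up to F.
Step away and step back to the same note — a neighbor tone (lower neighbor).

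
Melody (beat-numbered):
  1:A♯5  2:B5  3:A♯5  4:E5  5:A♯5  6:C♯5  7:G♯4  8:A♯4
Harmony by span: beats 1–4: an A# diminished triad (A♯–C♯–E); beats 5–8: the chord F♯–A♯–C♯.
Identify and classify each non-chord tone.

B5 (beat 2) — neighbor tone; G♯4 (beat 7) — appoggiatura.

The harmony at that moment is A♯ diminished triad (A♯, C♯, E); B5 is not a chord tone.
It is approached by step up from A♯5 and left by step down to A♯5.
Step away and step back to the same note — a neighbor tone (upper neighbor).
The harmony at that moment is F♯ major triad (F♯, A♯, C♯); G♯4 is not a chord tone.
It is approached by leap down from C♯5 and left by step up to A♯4.
Leap in, step out — an appoggiatura.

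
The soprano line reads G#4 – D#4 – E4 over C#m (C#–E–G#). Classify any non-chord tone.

D#4 is an appoggiatura.

The harmony at that moment is C# minor triad (C#, E, G#); D#4 is not a chord tone.
It is approached by leap down from G#4 and left by step up to E4.
Leap in, step out — an appoggiatura.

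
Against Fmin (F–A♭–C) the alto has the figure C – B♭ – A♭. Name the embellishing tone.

The harmony at that moment is F minor triad (F, A♭, C); B♭ is not a chord tone.
It is approached by step down from C and left by step down to A♭.
Step in, step out in the same direction — a passing tone.

B♭ is a passing tone.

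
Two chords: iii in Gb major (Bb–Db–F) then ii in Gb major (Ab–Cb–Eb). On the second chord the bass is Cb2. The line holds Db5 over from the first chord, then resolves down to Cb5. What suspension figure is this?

9–8 suspension.

At the second chord the bass is Cb2. The suspended Db5 lies a ninth above the bass; after resolving down by step to Cb5, the interval above the bass becomes an octave.
Suspension figures are named by those two intervals: 9–8.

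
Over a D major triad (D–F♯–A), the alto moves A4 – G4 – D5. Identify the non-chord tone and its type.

The harmony at that moment is D major triad (D, F♯, A); G4 is not a chord tone.
It is approached by step down from A4 and left by leap up to D5.
Step in, leap out — an escape tone.

G4 is an escape tone.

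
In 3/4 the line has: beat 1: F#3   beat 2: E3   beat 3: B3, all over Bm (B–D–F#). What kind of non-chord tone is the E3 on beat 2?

Escape tone.

The harmony at that moment is B minor triad (B, D, F#); E3 is not a chord tone.
It is approached by step down from F#3 and left by leap up to B3.
Step in, leap out, on a weak beat — an escape tone.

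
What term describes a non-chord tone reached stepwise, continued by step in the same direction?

Approach: by step. Departure: by step, continuing in the same direction.
Stepwise on both sides with no change of direction means the note fills in the space between two different chord tones — a passing tone. (Had it turned back to its starting note it would be a neighbor tone instead.)

Passing tone.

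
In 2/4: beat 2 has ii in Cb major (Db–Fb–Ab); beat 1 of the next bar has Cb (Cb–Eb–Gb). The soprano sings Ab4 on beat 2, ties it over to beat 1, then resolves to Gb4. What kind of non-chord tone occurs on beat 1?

Suspension.

The harmony at that moment is Cb major triad (Cb, Eb, Gb); Ab4 is not a chord tone.
It is held over (the same pitch as the preceding Ab4) and left by step down to Gb4.
Held over from the previous chord and resolving down by step — a suspension.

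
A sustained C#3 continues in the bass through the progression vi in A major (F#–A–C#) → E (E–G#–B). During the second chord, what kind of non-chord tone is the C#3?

The harmony at that moment is E major triad (E, G#, B); C#3 is not a chord tone.
It is held over (the same pitch as the preceding C#3) and then sustained as the same pitch into the next harmony.
Sustained through a change of harmony — a pedal tone.

Pedal tone (pedal point).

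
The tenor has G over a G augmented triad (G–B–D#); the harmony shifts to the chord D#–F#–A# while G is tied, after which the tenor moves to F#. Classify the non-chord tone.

G is a suspension.

The harmony at that moment is D# minor triad (D#, F#, A#); G is not a chord tone.
It is held over (the same pitch as the preceding G) and left by step down to F#.
Held over from the previous chord and resolving down by step — a suspension.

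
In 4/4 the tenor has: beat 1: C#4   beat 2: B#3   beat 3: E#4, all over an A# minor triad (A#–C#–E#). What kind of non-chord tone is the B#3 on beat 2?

The harmony at that moment is A# minor triad (A#, C#, E#); B#3 is not a chord tone.
It is approached by step down from C#4 and left by leap up to E#4.
Step in, leap out, on a weak beat — an escape tone.

Escape tone.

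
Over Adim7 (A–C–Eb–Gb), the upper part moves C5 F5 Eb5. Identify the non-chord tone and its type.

F5 is an appoggiatura.

The harmony at that moment is A diminished seventh chord (A, C, Eb, Gb); F5 is not a chord tone.
It is approached by leap up from C5 and left by step down to Eb5.
Leap in, step out — an appoggiatura.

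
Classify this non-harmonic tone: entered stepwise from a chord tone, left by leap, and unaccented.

Approach: by step. Departure: by leap. Metric position: weak.
Step in, leap out, from a weak position — an escape tone (échappée). (It is the mirror image of the appoggiatura, which leaps in and steps out on a strong beat.)

Escape tone.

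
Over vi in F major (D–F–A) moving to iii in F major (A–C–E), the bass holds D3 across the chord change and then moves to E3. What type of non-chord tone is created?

D3 is a retardation.

The harmony at that moment is A minor triad (A, C, E); D3 is not a chord tone.
It is held over (the same pitch as the preceding D3) and left by step up to E3.
Held over from the previous chord and resolving up by step — a retardation.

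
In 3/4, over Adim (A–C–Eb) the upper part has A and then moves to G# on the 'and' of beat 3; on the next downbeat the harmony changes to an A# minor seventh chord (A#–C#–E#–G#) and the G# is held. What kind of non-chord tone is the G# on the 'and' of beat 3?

Anticipation.

The harmony at that moment is A diminished triad (A, C, Eb); G# is not a chord tone.
It is approached by step down from A and then sustained as the same pitch into the next harmony.
Arriving early and becoming a chord tone when the harmony changes — an anticipation.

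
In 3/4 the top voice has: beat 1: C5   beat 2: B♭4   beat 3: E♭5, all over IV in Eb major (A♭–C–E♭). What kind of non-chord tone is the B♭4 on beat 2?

Escape tone.

The harmony at that moment is A♭ major triad (A♭, C, E♭); B♭4 is not a chord tone.
It is approached by step down from C5 and left by leap up to E♭5.
Step in, leap out, on a weak beat — an escape tone.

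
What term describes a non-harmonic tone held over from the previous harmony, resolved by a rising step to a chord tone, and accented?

Approach: by preparation — the pitch is first a chord tone, then held (tied or repeated) while the harmony changes under it. Departure: up by step. Metric position: strong.
A prepared dissonance that resolves upward by step — a retardation. (The same figure resolving downward would be a suspension.)

Retardation.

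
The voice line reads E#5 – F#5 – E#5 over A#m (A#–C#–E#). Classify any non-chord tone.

F#5 is a neighbor tone.

The harmony at that moment is A# minor triad (A#, C#, E#); F#5 is not a chord tone.
It is approached by step up from E#5 and left by step down to E#5.
Step away and step back to the same note — a neighbor tone (upper neighbor).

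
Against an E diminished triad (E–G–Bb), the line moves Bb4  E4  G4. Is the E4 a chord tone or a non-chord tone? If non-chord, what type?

Chord tone (the root of E diminished triad).

E diminished triad contains E, G, Bb; E is the root, so it is a chord tone.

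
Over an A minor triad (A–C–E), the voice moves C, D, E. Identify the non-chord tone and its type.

The harmony at that moment is A minor triad (A, C, E); D is not a chord tone.
It is approached by step up from C and left by step up to E.
Step in, step out in the same direction — a passing tone.

D is a passing tone.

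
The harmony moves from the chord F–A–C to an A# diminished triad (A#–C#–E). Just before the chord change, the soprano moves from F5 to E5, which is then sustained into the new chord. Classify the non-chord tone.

E5 is an anticipation.

The harmony at that moment is F major triad (F, A, C); E5 is not a chord tone.
It is approached by step down from F5 and then sustained as the same pitch into the next harmony.
Arriving early and becoming a chord tone when the harmony changes — an anticipation.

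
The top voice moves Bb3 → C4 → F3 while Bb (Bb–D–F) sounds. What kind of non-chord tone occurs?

The harmony at that moment is Bb major triad (Bb, D, F); C4 is not a chord tone.
It is approached by step up from Bb3 and left by leap down to F3.
Step in, leap out — an escape tone.

C4 is an escape tone.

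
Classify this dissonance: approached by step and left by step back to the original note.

Neighbor tone.

Approach: by step. Departure: by step in the opposite direction, back to the starting pitch.
Stepwise on both sides but reversing to return to the same chord tone — a neighbor tone. (Had it continued onward in the same direction it would be a passing tone instead.)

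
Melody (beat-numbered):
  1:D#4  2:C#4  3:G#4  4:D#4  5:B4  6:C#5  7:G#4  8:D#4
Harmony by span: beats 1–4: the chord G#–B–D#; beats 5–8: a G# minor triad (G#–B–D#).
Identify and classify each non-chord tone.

The harmony at that moment is G# minor triad (G#, B, D#); C#4 is not a chord tone.
It is approached by step down from D#4 and left by leap up to G#4.
Step in, leap out — an escape tone.
The harmony at that moment is G# minor triad (G#, B, D#); C#5 is not a chord tone.
It is approached by step up from B4 and left by leap down to G#4.
Step in, leap out — an escape tone.

C#4 (beat 2) — escape tone; C#5 (beat 6) — escape tone.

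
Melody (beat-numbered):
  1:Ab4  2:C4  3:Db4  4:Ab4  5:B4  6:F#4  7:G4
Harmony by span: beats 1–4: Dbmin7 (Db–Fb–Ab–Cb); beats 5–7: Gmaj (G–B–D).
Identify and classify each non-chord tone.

C4 (beat 2) — appoggiatura; F#4 (beat 6) — appoggiatura.

The harmony at that moment is Db minor seventh chord (Db, Fb, Ab, Cb); C4 is not a chord tone.
It is approached by leap down from Ab4 and left by step up to Db4.
Leap in, step out — an appoggiatura.
The harmony at that moment is G major triad (G, B, D); F#4 is not a chord tone.
It is approached by leap down from B4 and left by step up to G4.
Leap in, step out — an appoggiatura.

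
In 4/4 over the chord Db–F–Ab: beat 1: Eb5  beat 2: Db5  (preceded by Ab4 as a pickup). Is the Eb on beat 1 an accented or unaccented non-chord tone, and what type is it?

The harmony at that moment is Db major triad (Db, F, Ab); Eb5 is not a chord tone.
It is approached by leap up from Ab4 and left by step down to Db5.
Leap in, step out — an appoggiatura.
It falls on the downbeat, so it is accented.

Accented appoggiatura.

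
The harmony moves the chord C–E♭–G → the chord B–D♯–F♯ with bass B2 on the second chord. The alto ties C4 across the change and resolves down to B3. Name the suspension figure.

9–8 suspension.

At the second chord the bass is B2. The suspended C4 lies a ninth above the bass; after resolving down by step to B3, the interval above the bass becomes an octave.
Suspension figures are named by those two intervals: 9–8.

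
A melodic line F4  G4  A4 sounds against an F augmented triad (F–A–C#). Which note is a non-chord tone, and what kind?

G4 is a passing tone.

The harmony at that moment is F augmented triad (F, A, C#); G4 is not a chord tone.
It is approached by step up from F4 and left by step up to A4.
Step in, step out in the same direction — a passing tone.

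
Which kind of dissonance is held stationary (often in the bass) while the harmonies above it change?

Approach: none. Departure: none — a single pitch is sustained while the chords change around it, passing through harmonies that do not contain it.
No melodic motion at all; the dissonance is created entirely by the moving harmonies against the stationary note — a pedal tone (pedal point).

Pedal tone.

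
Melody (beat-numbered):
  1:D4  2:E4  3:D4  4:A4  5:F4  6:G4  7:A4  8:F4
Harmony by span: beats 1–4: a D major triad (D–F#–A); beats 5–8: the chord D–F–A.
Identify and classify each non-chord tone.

The harmony at that moment is D major triad (D, F#, A); E4 is not a chord tone.
It is approached by step up from D4 and left by step down to D4.
Step away and step back to the same note — a neighbor tone (upper neighbor).
The harmony at that moment is D minor triad (D, F, A); G4 is not a chord tone.
It is approached by step up from F4 and left by step up to A4.
Step in, step out in the same direction — a passing tone.

E4 (beat 2) — neighbor tone; G4 (beat 6) — passing tone.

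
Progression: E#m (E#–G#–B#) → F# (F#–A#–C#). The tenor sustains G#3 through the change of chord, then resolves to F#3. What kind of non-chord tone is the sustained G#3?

G#3 is a suspension.

The harmony at that moment is F# major triad (F#, A#, C#); G#3 is not a chord tone.
It is held over (the same pitch as the preceding G#3) and left by step down to F#3.
Held over from the previous chord and resolving down by step — a suspension.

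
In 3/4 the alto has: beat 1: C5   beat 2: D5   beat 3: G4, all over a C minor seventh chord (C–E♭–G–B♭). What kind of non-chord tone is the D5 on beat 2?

The harmony at that moment is C minor seventh chord (C, E♭, G, B♭); D5 is not a chord tone.
It is approached by step up from C5 and left by leap down to G4.
Step in, leap out, on a weak beat — an escape tone.

Escape tone.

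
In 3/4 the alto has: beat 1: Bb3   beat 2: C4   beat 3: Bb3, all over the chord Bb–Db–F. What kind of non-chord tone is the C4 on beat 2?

The harmony at that moment is Bb minor triad (Bb, Db, F); C4 is not a chord tone.
It is approached by step up from Bb3 and left by step down to Bb3.
Step away and step back to the same note — a neighbor tone (upper neighbor).

Upper neighbor tone.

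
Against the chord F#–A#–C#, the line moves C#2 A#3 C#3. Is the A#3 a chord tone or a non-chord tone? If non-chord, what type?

F# major triad contains F#, A#, C#; A# is the third, so it is a chord tone.

Chord tone (the third of F# major triad).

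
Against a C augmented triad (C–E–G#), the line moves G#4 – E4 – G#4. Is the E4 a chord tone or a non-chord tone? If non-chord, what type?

Chord tone (the third of C augmented triad).

C augmented triad contains C, E, G#; E is the third, so it is a chord tone.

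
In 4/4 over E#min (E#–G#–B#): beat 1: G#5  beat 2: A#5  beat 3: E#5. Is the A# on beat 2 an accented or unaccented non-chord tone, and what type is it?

Unaccented escape tone.

The harmony at that moment is E# minor triad (E#, G#, B#); A#5 is not a chord tone.
It is approached by step up from G#5 and left by leap down to E#5.
Step in, leap out — an escape tone.
It falls on a weak beat, so it is unaccented.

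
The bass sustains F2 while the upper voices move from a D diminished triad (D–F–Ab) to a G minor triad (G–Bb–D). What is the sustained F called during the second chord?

The harmony at that moment is G minor triad (G, Bb, D); F2 is not a chord tone.
It is held over (the same pitch as the preceding F2) and then sustained as the same pitch into the next harmony.
Sustained through a change of harmony — a pedal tone.

Pedal tone (pedal point).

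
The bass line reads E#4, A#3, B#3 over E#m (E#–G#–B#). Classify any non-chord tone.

A#3 is an appoggiatura.

The harmony at that moment is E# minor triad (E#, G#, B#); A#3 is not a chord tone.
It is approached by leap down from E#4 and left by step up to B#3.
Leap in, step out — an appoggiatura.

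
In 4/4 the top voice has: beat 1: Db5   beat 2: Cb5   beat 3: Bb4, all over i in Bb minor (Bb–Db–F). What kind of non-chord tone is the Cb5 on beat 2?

Passing tone.

The harmony at that moment is Bb minor triad (Bb, Db, F); Cb5 is not a chord tone.
It is approached by step down from Db5 and left by step down to Bb4.
Step in, step out in the same direction — a passing tone.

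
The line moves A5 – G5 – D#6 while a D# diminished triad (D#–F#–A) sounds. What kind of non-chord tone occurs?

G5 is an escape tone.

The harmony at that moment is D# diminished triad (D#, F#, A); G5 is not a chord tone.
It is approached by step down from A5 and left by leap up to D#6.
Step in, leap out — an escape tone.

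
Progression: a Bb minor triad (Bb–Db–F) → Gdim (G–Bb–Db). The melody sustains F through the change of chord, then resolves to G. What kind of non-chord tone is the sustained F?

The harmony at that moment is G diminished triad (G, Bb, Db); F is not a chord tone.
It is held over (the same pitch as the preceding F) and left by step up to G.
Held over from the previous chord and resolving up by step — a retardation.

F is a retardation.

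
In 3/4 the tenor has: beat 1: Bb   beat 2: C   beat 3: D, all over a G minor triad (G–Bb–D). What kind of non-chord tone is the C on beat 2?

Passing tone.

The harmony at that moment is G minor triad (G, Bb, D); C is not a chord tone.
It is approached by step up from Bb and left by step up to D.
Step in, step out in the same direction — a passing tone.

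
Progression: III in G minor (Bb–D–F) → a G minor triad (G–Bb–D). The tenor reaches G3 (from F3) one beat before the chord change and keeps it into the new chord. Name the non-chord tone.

G3 is an anticipation.

The harmony at that moment is Bb major triad (Bb, D, F); G3 is not a chord tone.
It is approached by step up from F3 and then sustained as the same pitch into the next harmony.
Arriving early and becoming a chord tone when the harmony changes — an anticipation.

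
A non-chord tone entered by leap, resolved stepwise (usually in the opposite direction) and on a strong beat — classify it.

Approach: by leap. Departure: by step. Metric position: strong.
Leap in, step out, in a metrically strong position — an appoggiatura. (It is the mirror image of the escape tone, which steps in and leaps out from a weak position.)

Appoggiatura.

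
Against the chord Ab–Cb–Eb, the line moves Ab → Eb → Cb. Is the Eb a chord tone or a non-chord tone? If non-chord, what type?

Ab minor triad contains Ab, Cb, Eb; Eb is the fifth, so it is a chord tone.

Chord tone (the fifth of Ab minor triad).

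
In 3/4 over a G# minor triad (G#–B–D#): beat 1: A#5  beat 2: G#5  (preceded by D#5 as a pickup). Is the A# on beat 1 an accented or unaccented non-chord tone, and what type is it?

The harmony at that moment is G# minor triad (G#, B, D#); A#5 is not a chord tone.
It is approached by leap up from D#5 and left by step down to G#5.
Leap in, step out — an appoggiatura.
It falls on the downbeat, so it is accented.

Accented appoggiatura.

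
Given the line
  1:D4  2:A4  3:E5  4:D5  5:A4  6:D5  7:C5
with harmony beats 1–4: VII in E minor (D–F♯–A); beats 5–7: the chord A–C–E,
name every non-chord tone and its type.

E5 (beat 3) — appoggiatura; D5 (beat 6) — appoggiatura.

The harmony at that moment is D major triad (D, F♯, A); E5 is not a chord tone.
It is approached by leap up from A4 and left by step down to D5.
Leap in, step out — an appoggiatura.
The harmony at that moment is A minor triad (A, C, E); D5 is not a chord tone.
It is approached by leap up from A4 and left by step down to C5.
Leap in, step out — an appoggiatura.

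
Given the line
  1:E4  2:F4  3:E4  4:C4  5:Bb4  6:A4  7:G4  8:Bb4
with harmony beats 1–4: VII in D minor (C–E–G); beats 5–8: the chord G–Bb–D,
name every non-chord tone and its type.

The harmony at that moment is C major triad (C, E, G); F4 is not a chord tone.
It is approached by step up from E4 and left by step down to E4.
Step away and step back to the same note — a neighbor tone (upper neighbor).
The harmony at that moment is G minor triad (G, Bb, D); A4 is not a chord tone.
It is approached by step down from Bb4 and left by step down to G4.
Step in, step out in the same direction — a passing tone.

F4 (beat 2) — neighbor tone; A4 (beat 6) — passing tone.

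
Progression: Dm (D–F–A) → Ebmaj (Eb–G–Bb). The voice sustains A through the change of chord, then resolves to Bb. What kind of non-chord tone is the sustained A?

The harmony at that moment is Eb major triad (Eb, G, Bb); A is not a chord tone.
It is held over (the same pitch as the preceding A) and left by step up to Bb.
Held over from the previous chord and resolving up by step — a retardation.

A is a retardation.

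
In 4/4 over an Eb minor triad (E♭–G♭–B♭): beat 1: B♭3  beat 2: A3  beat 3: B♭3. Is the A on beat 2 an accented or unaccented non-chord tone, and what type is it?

Unaccented neighbor tone.

The harmony at that moment is E♭ minor triad (E♭, G♭, B♭); A3 is not a chord tone.
It is approached by step down from B♭3 and left by step up to B♭3.
Step away and step back to the same note — a neighbor tone (lower neighbor).
It falls on a weak beat, so it is unaccented.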